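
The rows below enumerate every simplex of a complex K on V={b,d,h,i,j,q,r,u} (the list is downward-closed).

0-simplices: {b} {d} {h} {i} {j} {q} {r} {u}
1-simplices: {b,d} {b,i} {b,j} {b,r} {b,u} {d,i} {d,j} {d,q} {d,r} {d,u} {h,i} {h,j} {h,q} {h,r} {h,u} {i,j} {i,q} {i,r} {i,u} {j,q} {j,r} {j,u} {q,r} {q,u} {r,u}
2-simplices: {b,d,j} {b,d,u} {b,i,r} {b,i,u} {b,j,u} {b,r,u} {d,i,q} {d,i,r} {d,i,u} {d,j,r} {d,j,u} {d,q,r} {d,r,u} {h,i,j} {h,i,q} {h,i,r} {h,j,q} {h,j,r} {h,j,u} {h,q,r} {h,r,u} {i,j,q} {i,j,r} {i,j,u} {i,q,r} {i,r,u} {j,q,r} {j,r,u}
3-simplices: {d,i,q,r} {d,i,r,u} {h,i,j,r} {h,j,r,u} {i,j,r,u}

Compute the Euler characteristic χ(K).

χ(K)=6

n_0=8 n_1=25 n_2=28 n_3=5
χ=+8−25+28−5=6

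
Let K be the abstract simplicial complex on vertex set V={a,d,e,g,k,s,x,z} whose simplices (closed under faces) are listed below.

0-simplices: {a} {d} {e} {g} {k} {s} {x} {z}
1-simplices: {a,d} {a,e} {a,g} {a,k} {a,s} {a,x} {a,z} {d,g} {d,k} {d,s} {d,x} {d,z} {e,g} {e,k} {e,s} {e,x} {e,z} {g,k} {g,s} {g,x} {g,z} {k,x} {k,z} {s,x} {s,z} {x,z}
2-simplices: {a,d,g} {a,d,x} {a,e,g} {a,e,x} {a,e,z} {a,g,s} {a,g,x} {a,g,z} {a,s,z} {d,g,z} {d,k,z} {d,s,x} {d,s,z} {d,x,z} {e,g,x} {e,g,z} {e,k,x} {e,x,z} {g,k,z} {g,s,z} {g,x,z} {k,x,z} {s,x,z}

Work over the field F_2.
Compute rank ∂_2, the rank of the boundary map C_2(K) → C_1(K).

rank∂_2=17

n_0=8 n_1=26 n_2=23  [Z2]
∂1: piv[ad,ae,ag,ak,as,ax,az] rk=7  ker:dg,dk,ds,dx,dz,eg,ek,es,ex,ez,gk,gs,gx,gz,kx,kz,sx,sz,xz
∂2: piv[adg,adx,aeg,aex,aez,ags,agx,agz,asz,dgz,dkz,dsx,dsz,dxz,ekx,gkz,kxz] rk=17  ker:egx,egz,exz,gsz,gxz,sxz
rk∂_2=17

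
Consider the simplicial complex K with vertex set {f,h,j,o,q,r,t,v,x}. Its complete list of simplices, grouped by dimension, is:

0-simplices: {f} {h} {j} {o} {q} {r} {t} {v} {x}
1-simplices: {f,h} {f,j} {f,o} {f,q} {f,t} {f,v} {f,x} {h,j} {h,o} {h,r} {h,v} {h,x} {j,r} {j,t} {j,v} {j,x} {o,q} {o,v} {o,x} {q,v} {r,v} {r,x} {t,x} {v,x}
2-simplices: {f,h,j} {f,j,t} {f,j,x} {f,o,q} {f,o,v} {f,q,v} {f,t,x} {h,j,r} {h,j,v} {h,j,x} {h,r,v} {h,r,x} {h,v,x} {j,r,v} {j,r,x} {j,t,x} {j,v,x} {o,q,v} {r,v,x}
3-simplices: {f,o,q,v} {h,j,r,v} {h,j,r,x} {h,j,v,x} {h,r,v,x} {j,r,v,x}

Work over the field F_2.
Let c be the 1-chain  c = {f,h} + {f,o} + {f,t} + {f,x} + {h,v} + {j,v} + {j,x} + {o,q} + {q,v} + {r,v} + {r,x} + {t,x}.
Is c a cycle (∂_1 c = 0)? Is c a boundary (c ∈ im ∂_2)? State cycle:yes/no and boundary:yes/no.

n_0=9 n_1=24 n_2=19 n_3=6  [Z2]
∂1: piv[fh,fj,fo,fq,ft,fv,fx,hr] rk=8  ker:hj,ho,hv,hx,jr,jt,jv,jx,oq,ov,ox,qv,rv,rx,tx,vx
∂2: piv[fhj,fjt,fjx,foq,fov,fqv,ftx,hjr,hjv,hjx,hrv,hrx,hvx] rk=13  ker:jrv,jrx,jtx,jvx,oqv,rvx
∂3: piv[foqv,hjrv,hjrx,hjvx,hrvx] rk=5  ker:jrvx
∂1c = 0
c vs im∂2: residual ≠ 0 ⇒ not boundary

cycle:yes boundary:no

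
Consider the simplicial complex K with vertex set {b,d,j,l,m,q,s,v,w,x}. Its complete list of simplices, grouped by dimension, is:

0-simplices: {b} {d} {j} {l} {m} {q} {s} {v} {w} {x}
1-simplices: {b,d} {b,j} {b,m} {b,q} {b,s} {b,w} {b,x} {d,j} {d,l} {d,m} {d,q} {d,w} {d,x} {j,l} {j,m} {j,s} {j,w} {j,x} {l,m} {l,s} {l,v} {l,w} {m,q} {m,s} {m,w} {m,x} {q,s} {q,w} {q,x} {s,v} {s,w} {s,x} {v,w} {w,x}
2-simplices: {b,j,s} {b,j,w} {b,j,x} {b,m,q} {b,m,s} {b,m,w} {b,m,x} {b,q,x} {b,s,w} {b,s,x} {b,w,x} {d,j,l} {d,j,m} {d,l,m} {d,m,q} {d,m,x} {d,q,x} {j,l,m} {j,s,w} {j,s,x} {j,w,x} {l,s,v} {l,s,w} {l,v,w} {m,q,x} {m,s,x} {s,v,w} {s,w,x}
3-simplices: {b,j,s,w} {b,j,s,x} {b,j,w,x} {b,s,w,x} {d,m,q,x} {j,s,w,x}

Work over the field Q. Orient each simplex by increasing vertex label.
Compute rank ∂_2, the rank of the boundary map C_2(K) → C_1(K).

n_0=10 n_1=34 n_2=28 n_3=6  [Q]
∂1: piv[bd,bj,bm,bq,bs,bw,bx,dl,lv] rk=9  ker:dj,dm,dq,dw,dx,jl,jm,js,jw,jx,lm,ls,lw,mq,ms,mw,mx,qs,qw,qx,sv,sw,sx,vw,wx
∂2: piv[bjs,bjw,bjx,bmq,bms,bmw,bmx,bqx,bsw,bsx,bwx,djl,djm,dlm,dmq,dmx,lsv,lsw,lvw] rk=19  ker:dqx,jlm,jsw,jsx,jwx,mqx,msx,svw,swx
∂3: piv[bjsw,bjsx,bjwx,bswx,dmqx] rk=5  ker:jswx
rk∂_2=19

rank∂_2=19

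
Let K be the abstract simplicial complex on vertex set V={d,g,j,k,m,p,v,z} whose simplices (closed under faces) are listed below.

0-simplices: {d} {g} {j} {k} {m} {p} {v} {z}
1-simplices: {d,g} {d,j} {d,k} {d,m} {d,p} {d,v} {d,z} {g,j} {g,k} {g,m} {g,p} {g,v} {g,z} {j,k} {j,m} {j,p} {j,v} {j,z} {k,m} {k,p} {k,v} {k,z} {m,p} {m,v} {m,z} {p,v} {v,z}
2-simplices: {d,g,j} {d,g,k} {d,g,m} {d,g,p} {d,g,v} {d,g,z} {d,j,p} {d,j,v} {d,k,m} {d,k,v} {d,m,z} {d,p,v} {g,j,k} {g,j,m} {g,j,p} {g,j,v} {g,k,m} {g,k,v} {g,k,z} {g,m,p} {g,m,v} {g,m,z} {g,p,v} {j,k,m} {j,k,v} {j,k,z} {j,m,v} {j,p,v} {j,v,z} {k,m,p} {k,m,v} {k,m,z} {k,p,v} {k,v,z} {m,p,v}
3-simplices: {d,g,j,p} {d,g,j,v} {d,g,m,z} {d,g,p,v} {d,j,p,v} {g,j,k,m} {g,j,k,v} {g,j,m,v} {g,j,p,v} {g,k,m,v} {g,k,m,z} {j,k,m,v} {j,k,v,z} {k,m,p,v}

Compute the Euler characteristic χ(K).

χ(K)=2

n_0=8 n_1=27 n_2=35 n_3=14
χ=+8−27+35−14=2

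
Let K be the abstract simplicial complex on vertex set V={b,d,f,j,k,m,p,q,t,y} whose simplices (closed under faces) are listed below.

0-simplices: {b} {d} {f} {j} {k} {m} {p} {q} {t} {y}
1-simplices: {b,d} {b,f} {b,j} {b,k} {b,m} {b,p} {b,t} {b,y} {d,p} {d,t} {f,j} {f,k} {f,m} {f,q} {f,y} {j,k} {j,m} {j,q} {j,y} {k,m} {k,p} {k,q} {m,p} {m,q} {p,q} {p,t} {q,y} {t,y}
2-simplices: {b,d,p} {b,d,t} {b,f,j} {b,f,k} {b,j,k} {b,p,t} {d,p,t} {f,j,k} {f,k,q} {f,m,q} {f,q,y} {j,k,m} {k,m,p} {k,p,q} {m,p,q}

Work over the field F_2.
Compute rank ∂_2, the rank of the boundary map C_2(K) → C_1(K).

rank∂_2=13

n_0=10 n_1=28 n_2=15  [Z2]
∂1: piv[bd,bf,bj,bk,bm,bp,bt,by,fq] rk=9  ker:dp,dt,fj,fk,fm,fy,jk,jm,jq,jy,km,kp,kq,mp,mq,pq,pt,qy,ty
∂2: piv[bdp,bdt,bfj,bfk,bjk,bpt,fkq,fmq,fqy,jkm,kmp,kpq,mpq] rk=13  ker:dpt,fjk
rk∂_2=13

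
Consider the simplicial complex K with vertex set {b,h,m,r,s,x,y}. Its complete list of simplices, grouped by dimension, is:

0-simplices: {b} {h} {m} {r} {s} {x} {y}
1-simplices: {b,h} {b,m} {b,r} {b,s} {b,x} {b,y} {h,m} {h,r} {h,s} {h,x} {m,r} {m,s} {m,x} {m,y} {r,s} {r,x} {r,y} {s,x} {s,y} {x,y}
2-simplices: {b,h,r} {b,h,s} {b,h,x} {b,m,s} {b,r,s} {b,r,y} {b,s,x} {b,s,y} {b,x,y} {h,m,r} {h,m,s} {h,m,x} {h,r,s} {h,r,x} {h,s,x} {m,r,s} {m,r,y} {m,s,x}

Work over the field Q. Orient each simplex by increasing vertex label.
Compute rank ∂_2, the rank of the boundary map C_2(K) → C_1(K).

rank∂_2=14

n_0=7 n_1=20 n_2=18  [Q]
∂1: piv[bh,bm,br,bs,bx,by] rk=6  ker:hm,hr,hs,hx,mr,ms,mx,my,rs,rx,ry,sx,sy,xy
∂2: piv[bhr,bhs,bhx,bms,brs,bry,bsx,bsy,bxy,hmr,hms,hmx,hrx,mry] rk=14  ker:hrs,hsx,mrs,msx
rk∂_2=14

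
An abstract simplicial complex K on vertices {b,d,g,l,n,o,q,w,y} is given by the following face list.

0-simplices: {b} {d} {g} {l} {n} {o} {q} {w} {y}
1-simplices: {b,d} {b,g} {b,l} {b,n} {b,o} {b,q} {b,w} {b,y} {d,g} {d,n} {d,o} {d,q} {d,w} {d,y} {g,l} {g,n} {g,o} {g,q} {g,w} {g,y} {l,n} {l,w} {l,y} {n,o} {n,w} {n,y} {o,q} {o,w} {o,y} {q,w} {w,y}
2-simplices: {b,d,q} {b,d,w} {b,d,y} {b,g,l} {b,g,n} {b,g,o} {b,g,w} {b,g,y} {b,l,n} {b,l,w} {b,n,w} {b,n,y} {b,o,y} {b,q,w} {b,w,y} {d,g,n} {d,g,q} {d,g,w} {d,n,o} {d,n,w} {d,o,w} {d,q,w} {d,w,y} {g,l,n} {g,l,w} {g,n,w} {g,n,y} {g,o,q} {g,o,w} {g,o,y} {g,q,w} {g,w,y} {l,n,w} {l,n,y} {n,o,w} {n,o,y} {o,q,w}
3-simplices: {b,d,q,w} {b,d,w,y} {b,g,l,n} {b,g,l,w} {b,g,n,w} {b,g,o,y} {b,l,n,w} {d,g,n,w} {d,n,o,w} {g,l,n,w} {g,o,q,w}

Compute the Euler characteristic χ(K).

χ(K)=4

n_0=9 n_1=31 n_2=37 n_3=11
χ=+9−31+37−11=4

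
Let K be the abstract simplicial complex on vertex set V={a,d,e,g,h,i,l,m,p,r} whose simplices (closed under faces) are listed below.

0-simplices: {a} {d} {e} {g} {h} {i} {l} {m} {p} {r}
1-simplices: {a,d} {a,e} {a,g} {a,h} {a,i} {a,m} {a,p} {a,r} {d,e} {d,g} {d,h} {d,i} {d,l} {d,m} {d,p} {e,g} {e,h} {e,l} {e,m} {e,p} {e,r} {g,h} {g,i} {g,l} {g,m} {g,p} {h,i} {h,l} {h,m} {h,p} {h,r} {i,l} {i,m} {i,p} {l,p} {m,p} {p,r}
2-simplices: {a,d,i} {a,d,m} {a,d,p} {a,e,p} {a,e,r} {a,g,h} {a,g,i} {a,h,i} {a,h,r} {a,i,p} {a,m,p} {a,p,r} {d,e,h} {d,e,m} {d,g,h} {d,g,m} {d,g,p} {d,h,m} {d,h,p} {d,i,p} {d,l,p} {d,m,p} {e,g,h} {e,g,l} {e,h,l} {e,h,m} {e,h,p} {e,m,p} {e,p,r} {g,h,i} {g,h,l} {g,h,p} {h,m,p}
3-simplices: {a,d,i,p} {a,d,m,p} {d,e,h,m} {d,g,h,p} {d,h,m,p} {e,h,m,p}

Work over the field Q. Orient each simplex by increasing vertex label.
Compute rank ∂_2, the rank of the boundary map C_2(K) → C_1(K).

rank∂_2=24

n_0=10 n_1=37 n_2=33 n_3=6  [Q]
∂1: piv[ad,ae,ag,ah,ai,am,ap,ar,dl] rk=9  ker:de,dg,dh,di,dm,dp,eg,eh,el,em,ep,er,gh,gi,gl,gm,gp,hi,hl,hm,hp,hr,il,im,ip,lp,mp,pr
∂2: piv[adi,adm,adp,aep,aer,agh,agi,ahi,ahr,aip,amp,apr,deh,dem,dgh,dgm,dgp,dhm,dhp,dlp,egh,egl,ehl,ehp] rk=24  ker:dip,dmp,ehm,emp,epr,ghi,ghl,ghp,hmp
∂3: piv[adip,admp,dehm,dghp,dhmp,ehmp] rk=6
rk∂_2=24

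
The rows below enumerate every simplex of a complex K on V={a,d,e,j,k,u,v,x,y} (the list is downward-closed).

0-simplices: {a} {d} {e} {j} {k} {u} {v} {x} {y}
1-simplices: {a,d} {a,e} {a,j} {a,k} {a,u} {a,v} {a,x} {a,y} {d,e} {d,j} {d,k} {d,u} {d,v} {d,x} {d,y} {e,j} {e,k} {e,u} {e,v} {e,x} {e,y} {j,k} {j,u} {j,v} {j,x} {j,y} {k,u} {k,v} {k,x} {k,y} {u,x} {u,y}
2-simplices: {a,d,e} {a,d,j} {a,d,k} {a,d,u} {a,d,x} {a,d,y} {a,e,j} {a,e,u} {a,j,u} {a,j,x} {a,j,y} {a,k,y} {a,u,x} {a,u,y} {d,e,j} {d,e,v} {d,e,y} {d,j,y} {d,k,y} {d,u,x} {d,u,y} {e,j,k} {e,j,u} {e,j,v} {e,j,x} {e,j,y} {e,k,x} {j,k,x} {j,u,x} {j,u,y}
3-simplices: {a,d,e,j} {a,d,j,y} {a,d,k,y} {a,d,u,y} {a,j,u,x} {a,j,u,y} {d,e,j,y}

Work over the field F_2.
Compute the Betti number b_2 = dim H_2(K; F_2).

b_2=3

n_0=9 n_1=32 n_2=30 n_3=7  [Z2]
∂1: piv[ad,ae,aj,ak,au,av,ax,ay] rk=8  ker:de,dj,dk,du,dv,dx,dy,ej,ek,eu,ev,ex,ey,jk,ju,jv,jx,jy,ku,kv,kx,ky,ux,uy
∂2: piv[ade,adj,adk,adu,adx,ady,aej,aeu,aju,ajx,ajy,aky,aux,auy,dev,dey,ejk,ejv,ejx,ekx] rk=20  ker:dej,djy,dky,dux,duy,eju,ejy,jkx,jux,juy
∂3: piv[adej,adjy,adky,aduy,ajux,ajuy,dejy] rk=7
b_2=(30−20)−7=3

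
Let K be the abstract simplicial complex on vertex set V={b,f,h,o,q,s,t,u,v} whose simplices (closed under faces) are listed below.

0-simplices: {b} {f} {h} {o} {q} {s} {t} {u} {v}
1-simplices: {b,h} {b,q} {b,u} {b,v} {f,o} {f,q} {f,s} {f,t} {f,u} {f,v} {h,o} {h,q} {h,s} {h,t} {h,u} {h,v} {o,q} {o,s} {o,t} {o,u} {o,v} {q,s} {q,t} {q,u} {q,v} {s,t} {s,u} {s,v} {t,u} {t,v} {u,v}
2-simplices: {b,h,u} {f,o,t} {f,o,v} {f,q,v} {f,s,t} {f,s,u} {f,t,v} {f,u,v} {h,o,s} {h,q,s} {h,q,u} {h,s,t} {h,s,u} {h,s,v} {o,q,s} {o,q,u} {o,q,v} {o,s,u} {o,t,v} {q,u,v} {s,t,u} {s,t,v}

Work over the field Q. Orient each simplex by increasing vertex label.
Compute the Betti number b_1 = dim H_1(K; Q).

n_0=9 n_1=31 n_2=22  [Q]
∂1: piv[bh,bq,bu,bv,fo,fq,fs,ft] rk=8  ker:fu,fv,ho,hq,hs,ht,hu,hv,oq,os,ot,ou,ov,qs,qt,qu,qv,st,su,sv,tu,tv,uv
∂2: piv[bhu,fot,fov,fqv,fst,fsu,ftv,fuv,hos,hqs,hqu,hst,hsu,hsv,oqs,oqu,oqv,quv,stu,stv] rk=20  ker:osu,otv
b_1=(31−8)−20=3

b_1=3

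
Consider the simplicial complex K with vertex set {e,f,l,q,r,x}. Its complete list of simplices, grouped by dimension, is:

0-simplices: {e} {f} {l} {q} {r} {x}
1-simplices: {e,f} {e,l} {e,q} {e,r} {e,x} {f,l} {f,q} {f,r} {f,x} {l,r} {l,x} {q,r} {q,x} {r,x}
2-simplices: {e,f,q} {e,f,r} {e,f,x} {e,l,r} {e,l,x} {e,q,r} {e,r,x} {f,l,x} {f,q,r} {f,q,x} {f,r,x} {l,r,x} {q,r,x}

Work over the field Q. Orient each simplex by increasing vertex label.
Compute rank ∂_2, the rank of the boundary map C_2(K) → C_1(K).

n_0=6 n_1=14 n_2=13  [Q]
∂1: piv[ef,el,eq,er,ex] rk=5  ker:fl,fq,fr,fx,lr,lx,qr,qx,rx
∂2: piv[efq,efr,efx,elr,elx,eqr,erx,flx,fqx] rk=9  ker:fqr,frx,lrx,qrx
rk∂_2=9

rank∂_2=9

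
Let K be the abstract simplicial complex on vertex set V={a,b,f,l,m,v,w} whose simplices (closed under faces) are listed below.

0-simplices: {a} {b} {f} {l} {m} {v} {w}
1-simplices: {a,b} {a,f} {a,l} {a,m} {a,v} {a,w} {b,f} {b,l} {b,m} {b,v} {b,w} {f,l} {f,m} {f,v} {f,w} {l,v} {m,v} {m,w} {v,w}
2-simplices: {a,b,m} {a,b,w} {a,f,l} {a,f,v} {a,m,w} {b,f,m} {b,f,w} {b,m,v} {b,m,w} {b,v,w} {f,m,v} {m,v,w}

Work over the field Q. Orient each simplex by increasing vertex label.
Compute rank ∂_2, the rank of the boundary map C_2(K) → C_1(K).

rank∂_2=10

n_0=7 n_1=19 n_2=12  [Q]
∂1: piv[ab,af,al,am,av,aw] rk=6  ker:bf,bl,bm,bv,bw,fl,fm,fv,fw,lv,mv,mw,vw
∂2: piv[abm,abw,afl,afv,amw,bfm,bfw,bmv,bvw,fmv] rk=10  ker:bmw,mvw
rk∂_2=10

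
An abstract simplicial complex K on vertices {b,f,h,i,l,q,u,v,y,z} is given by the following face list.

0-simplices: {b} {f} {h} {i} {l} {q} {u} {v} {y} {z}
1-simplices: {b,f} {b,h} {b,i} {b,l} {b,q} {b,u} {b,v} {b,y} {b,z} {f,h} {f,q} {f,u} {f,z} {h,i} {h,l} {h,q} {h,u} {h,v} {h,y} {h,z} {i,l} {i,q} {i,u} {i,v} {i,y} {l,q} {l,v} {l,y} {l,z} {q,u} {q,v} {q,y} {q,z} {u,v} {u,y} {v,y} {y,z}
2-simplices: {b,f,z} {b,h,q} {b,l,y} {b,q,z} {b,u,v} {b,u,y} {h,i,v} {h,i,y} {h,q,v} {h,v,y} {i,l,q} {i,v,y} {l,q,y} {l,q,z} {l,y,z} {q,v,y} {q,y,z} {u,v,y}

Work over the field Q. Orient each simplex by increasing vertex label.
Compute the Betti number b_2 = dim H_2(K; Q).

b_2=2

n_0=10 n_1=37 n_2=18  [Q]
∂1: piv[bf,bh,bi,bl,bq,bu,bv,by,bz] rk=9  ker:fh,fq,fu,fz,hi,hl,hq,hu,hv,hy,hz,il,iq,iu,iv,iy,lq,lv,ly,lz,qu,qv,qy,qz,uv,uy,vy,yz
∂2: piv[bfz,bhq,bly,bqz,buv,buy,hiv,hiy,hqv,hvy,ilq,lqy,lqz,lyz,qvy,uvy] rk=16  ker:ivy,qyz
b_2=(18−16)−0=2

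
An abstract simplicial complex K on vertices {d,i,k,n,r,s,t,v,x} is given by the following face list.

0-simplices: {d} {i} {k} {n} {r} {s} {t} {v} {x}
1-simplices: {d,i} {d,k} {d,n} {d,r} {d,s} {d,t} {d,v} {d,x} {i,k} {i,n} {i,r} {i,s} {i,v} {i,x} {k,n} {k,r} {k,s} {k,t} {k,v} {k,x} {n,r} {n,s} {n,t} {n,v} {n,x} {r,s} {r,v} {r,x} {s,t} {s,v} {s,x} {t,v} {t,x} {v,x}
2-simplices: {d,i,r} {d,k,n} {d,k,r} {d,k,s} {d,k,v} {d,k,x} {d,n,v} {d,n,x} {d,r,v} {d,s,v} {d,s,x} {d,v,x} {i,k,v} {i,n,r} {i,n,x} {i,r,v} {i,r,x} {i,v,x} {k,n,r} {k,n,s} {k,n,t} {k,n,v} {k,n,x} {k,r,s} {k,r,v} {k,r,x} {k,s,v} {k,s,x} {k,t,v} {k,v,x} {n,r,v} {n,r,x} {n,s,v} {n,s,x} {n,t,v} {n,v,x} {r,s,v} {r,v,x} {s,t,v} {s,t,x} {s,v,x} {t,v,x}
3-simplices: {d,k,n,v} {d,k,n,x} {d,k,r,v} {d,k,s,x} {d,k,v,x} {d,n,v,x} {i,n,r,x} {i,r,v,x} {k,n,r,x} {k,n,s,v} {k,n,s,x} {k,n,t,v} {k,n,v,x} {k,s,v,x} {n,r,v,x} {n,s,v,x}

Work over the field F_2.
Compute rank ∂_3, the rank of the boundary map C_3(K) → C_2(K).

rank∂_3=14

n_0=9 n_1=34 n_2=42 n_3=16  [Z2]
∂1: piv[di,dk,dn,dr,ds,dt,dv,dx] rk=8  ker:ik,in,ir,is,iv,ix,kn,kr,ks,kt,kv,kx,nr,ns,nt,nv,nx,rs,rv,rx,st,sv,sx,tv,tx,vx
∂2: piv[dir,dkn,dkr,dks,dkv,dkx,dnv,dnx,drv,dsv,dsx,dvx,ikv,inr,inx,irv,irx,ivx,kns,knt,krs,ktv,stv,stx] rk=24  ker:knr,knv,knx,krv,krx,ksv,ksx,kvx,nrv,nrx,nsv,nsx,ntv,nvx,rsv,rvx,svx,tvx
∂3: piv[dknv,dknx,dkrv,dksx,dkvx,dnvx,inrx,irvx,knrx,knsv,knsx,kntv,ksvx,nrvx] rk=14  ker:knvx,nsvx
rk∂_3=14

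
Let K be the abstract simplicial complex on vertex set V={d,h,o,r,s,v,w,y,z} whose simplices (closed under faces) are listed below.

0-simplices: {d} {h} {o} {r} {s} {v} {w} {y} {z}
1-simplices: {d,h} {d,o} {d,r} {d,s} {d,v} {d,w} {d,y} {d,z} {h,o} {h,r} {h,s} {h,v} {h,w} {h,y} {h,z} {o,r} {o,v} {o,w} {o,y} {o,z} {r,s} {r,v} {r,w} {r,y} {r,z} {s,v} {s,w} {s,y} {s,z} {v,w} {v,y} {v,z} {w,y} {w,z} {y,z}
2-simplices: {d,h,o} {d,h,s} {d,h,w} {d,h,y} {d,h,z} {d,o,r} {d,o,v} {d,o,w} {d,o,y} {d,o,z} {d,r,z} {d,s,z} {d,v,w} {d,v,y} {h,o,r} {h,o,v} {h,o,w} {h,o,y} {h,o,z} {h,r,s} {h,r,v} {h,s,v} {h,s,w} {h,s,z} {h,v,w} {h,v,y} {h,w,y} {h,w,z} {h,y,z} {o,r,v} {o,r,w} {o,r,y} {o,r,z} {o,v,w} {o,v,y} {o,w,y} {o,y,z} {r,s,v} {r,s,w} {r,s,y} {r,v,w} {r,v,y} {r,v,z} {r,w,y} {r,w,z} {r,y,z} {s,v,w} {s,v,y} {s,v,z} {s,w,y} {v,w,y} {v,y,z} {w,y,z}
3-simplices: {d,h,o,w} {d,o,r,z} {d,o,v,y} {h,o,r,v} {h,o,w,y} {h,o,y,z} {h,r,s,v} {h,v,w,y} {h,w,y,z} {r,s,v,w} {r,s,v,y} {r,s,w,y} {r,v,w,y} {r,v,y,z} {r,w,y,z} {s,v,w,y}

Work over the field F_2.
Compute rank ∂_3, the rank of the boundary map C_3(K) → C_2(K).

n_0=9 n_1=35 n_2=53 n_3=16  [Z2]
∂1: piv[dh,do,dr,ds,dv,dw,dy,dz] rk=8  ker:ho,hr,hs,hv,hw,hy,hz,or,ov,ow,oy,oz,rs,rv,rw,ry,rz,sv,sw,sy,sz,vw,vy,vz,wy,wz,yz
∂2: piv[dho,dhs,dhw,dhy,dhz,dor,dov,dow,doy,doz,drz,dsz,dvw,dvy,hor,hov,hrs,hrv,hsv,hsw,hwy,hwz,hyz,orw,ory,rsy,rvz] rk=27  ker:how,hoy,hoz,hsz,hvw,hvy,orv,orz,ovw,ovy,owy,oyz,rsv,rsw,rvw,rvy,rwy,rwz,ryz,svw,svy,svz,swy,vwy,vyz,wyz
∂3: piv[dhow,dorz,dovy,horv,howy,hoyz,hrsv,hvwy,hwyz,rsvw,rsvy,rswy,rvwy,rvyz,rwyz] rk=15  ker:svwy
rk∂_3=15

rank∂_3=15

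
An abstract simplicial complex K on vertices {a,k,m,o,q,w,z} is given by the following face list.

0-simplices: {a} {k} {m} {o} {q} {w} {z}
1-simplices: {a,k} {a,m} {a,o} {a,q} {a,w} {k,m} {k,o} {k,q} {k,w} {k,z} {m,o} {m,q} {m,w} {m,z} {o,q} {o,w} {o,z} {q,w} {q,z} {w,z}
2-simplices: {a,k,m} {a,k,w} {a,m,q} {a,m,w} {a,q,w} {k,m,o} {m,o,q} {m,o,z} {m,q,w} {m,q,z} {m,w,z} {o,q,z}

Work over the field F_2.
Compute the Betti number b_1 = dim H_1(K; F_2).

b_1=4

n_0=7 n_1=20 n_2=12  [Z2]
∂1: piv[ak,am,ao,aq,aw,kz] rk=6  ker:km,ko,kq,kw,mo,mq,mw,mz,oq,ow,oz,qw,qz,wz
∂2: piv[akm,akw,amq,amw,aqw,kmo,moq,moz,mqz,mwz] rk=10  ker:mqw,oqz
b_1=(20−6)−10=4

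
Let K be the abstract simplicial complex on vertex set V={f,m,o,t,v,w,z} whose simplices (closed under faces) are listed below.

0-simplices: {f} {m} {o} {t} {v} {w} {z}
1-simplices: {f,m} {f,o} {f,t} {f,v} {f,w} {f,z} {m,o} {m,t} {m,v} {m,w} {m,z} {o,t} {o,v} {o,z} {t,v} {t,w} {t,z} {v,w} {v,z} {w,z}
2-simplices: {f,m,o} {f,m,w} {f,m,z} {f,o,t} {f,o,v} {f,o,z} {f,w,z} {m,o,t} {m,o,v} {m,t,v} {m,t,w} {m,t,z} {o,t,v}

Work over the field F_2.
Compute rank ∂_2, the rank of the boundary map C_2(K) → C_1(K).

n_0=7 n_1=20 n_2=13  [Z2]
∂1: piv[fm,fo,ft,fv,fw,fz] rk=6  ker:mo,mt,mv,mw,mz,ot,ov,oz,tv,tw,tz,vw,vz,wz
∂2: piv[fmo,fmw,fmz,fot,fov,foz,fwz,mot,mov,mtv,mtw,mtz] rk=12  ker:otv
rk∂_2=12

rank∂_2=12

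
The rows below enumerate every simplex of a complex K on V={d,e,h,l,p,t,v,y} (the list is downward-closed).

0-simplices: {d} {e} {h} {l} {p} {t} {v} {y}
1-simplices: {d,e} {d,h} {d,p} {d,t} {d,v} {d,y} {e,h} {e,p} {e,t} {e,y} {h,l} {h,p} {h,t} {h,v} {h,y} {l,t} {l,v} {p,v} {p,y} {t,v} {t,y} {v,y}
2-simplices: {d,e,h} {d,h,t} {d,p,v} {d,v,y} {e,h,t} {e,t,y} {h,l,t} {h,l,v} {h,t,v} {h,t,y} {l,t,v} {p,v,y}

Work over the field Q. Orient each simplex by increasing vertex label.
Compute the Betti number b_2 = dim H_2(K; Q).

n_0=8 n_1=22 n_2=12  [Q]
∂1: piv[de,dh,dp,dt,dv,dy,hl] rk=7  ker:eh,ep,et,ey,hp,ht,hv,hy,lt,lv,pv,py,tv,ty,vy
∂2: piv[deh,dht,dpv,dvy,eht,ety,hlt,hlv,htv,hty,pvy] rk=11  ker:ltv
b_2=(12−11)−0=1

b_2=1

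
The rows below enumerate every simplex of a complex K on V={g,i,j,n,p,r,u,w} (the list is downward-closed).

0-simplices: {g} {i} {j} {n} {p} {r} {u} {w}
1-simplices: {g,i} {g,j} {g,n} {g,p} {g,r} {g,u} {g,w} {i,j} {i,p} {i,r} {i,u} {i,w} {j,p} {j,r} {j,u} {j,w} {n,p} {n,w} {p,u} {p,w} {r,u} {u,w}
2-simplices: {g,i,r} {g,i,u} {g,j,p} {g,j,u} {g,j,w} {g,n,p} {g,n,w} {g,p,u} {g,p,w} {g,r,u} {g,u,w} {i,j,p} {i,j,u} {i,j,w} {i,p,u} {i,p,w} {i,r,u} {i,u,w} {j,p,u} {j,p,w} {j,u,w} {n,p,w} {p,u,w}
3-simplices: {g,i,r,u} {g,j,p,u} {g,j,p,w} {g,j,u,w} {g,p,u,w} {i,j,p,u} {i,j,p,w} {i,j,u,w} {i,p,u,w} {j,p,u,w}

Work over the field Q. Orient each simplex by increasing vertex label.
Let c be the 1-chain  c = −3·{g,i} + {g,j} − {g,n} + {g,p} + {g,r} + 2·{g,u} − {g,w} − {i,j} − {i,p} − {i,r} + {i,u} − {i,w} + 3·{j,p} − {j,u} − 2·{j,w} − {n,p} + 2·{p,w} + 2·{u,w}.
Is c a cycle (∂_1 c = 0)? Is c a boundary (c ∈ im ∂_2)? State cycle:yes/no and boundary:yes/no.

cycle:yes boundary:yes

n_0=8 n_1=22 n_2=23 n_3=10  [Q]
∂1: piv[gi,gj,gn,gp,gr,gu,gw] rk=7  ker:ij,ip,ir,iu,iw,jp,jr,ju,jw,np,nw,pu,pw,ru,uw
∂2: piv[gir,giu,gjp,gju,gjw,gnp,gnw,gpu,gpw,gru,guw,ijp,iju,ijw] rk=14  ker:ipu,ipw,iru,iuw,jpu,jpw,juw,npw,puw
∂3: piv[giru,gjpu,gjpw,gjuw,gpuw,ijpu,ijpw,ijuw] rk=8  ker:ipuw,jpuw
∂1c = 0
c vs im∂2: reduces to 0 ⇒ boundary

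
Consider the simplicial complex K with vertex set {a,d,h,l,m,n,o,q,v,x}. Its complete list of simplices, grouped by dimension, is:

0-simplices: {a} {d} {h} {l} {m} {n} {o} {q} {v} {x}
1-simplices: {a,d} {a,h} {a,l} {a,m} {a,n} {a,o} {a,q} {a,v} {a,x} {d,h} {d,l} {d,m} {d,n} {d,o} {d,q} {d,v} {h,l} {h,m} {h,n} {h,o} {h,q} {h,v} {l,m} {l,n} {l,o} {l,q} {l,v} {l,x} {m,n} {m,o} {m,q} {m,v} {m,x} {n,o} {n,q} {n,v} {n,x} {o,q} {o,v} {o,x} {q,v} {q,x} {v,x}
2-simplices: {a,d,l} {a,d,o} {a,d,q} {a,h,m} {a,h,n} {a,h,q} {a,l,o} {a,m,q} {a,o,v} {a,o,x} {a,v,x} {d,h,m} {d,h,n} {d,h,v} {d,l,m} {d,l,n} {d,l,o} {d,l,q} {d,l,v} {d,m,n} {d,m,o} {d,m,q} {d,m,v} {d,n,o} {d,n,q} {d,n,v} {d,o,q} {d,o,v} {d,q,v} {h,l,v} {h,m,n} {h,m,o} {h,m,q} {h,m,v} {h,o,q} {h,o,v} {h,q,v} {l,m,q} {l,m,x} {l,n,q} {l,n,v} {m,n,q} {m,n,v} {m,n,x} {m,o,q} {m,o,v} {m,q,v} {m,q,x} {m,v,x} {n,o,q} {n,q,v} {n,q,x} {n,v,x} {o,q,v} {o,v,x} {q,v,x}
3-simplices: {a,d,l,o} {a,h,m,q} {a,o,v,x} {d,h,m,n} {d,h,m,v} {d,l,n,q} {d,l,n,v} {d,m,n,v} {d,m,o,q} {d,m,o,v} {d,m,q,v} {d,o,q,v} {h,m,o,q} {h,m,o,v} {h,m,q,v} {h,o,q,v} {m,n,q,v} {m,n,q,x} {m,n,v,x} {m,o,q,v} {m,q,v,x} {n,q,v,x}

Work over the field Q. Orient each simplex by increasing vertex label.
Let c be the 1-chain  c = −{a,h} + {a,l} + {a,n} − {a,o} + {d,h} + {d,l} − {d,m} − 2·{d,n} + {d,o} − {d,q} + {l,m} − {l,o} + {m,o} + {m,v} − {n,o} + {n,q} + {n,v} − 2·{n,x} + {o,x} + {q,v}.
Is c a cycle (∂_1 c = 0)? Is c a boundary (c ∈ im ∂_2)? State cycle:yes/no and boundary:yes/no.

n_0=10 n_1=43 n_2=56 n_3=22  [Q]
∂1: piv[ad,ah,al,am,an,ao,aq,av,ax] rk=9  ker:dh,dl,dm,dn,do,dq,dv,hl,hm,hn,ho,hq,hv,lm,ln,lo,lq,lv,lx,mn,mo,mq,mv,mx,no,nq,nv,nx,oq,ov,ox,qv,qx,vx
∂2: piv[adl,ado,adq,ahm,ahn,ahq,alo,amq,aov,aox,avx,dhm,dhn,dhv,dlm,dln,dlq,dlv,dmn,dmo,dmq,dmv,dno,dnq,dnv,doq,dov,dqv,hlv,hmo,lmx,mnx,mqx,mvx] rk=34  ker:dlo,hmn,hmq,hmv,hoq,hov,hqv,lmq,lnq,lnv,mnq,mnv,moq,mov,mqv,noq,nqv,nqx,nvx,oqv,ovx,qvx
∂3: piv[adlo,ahmq,aovx,dhmn,dhmv,dlnq,dlnv,dmnv,dmoq,dmov,dmqv,doqv,hmoq,hmov,hmqv,mnqv,mnqx,mnvx,mqvx] rk=19  ker:hoqv,moqv,nqvx
∂1c = {d} + 2·{l} − 2·{m} − 2·{o} − {q} + 3·{v} − {x}

cycle:no boundary:no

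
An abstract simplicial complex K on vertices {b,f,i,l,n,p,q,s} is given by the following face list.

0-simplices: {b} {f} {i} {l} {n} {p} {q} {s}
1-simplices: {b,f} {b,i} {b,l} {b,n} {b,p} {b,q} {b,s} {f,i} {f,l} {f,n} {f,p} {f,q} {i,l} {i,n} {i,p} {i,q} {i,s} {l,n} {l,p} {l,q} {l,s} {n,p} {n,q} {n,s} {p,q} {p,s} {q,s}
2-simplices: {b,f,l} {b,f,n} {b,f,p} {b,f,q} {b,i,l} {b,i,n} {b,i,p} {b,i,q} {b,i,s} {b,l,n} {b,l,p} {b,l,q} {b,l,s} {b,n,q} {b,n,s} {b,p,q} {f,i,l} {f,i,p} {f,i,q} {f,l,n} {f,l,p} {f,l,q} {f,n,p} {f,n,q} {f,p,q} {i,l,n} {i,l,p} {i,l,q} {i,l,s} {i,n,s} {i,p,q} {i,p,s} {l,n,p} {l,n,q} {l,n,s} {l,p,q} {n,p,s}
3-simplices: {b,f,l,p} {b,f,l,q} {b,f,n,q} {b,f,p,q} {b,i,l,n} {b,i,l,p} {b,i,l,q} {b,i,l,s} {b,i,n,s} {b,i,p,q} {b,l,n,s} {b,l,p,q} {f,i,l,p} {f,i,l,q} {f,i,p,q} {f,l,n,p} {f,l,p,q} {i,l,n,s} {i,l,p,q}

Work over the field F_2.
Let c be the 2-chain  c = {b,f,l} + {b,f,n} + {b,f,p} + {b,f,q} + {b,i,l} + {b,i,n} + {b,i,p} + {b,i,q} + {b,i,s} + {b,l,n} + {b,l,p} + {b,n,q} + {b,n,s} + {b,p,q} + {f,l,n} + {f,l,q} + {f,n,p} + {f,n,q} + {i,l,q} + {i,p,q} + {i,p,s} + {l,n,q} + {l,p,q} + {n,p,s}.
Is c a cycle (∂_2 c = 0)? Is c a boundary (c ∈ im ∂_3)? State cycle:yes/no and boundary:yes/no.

n_0=8 n_1=27 n_2=37 n_3=19  [Z2]
∂1: piv[bf,bi,bl,bn,bp,bq,bs] rk=7  ker:fi,fl,fn,fp,fq,il,in,ip,iq,is,ln,lp,lq,ls,np,nq,ns,pq,ps,qs
∂2: piv[bfl,bfn,bfp,bfq,bil,bin,bip,biq,bis,bln,blp,blq,bls,bnq,bns,bpq,fil,fnp,ips] rk=19  ker:fip,fiq,fln,flp,flq,fnq,fpq,iln,ilp,ilq,ils,ins,ipq,lnp,lnq,lns,lpq,nps
∂3: piv[bflp,bflq,bfnq,bfpq,biln,bilp,bilq,bils,bins,bipq,blns,blpq,filp,filq,flnp] rk=15  ker:fipq,flpq,ilns,ilpq
∂2c = {b,i} + {b,n} + {f,l} + {f,q} + {i,n} + {i,p} + {i,q} + {l,n} + {n,q} + {p,q}

cycle:no boundary:no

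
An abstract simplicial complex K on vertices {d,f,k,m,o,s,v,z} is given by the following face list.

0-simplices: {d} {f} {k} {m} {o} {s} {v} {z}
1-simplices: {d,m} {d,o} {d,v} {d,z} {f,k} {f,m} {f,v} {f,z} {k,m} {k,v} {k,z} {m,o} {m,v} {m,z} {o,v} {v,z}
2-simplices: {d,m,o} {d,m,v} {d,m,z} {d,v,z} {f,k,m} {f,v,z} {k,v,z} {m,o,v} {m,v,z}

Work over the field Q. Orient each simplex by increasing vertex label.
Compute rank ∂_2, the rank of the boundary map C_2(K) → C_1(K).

rank∂_2=8

n_0=8 n_1=16 n_2=9  [Q]
∂1: piv[dm,do,dv,dz,fk,fm] rk=6  ker:fv,fz,km,kv,kz,mo,mv,mz,ov,vz
∂2: piv[dmo,dmv,dmz,dvz,fkm,fvz,kvz,mov] rk=8  ker:mvz
rk∂_2=8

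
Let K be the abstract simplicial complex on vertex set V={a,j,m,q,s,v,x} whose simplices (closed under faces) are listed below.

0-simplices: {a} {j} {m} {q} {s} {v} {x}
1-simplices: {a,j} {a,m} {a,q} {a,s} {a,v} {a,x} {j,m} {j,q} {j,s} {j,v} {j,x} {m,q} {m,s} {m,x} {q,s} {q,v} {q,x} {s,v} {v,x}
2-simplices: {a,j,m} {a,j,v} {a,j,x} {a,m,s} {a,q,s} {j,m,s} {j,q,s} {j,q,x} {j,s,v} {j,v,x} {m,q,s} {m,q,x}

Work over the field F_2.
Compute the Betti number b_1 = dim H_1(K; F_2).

n_0=7 n_1=19 n_2=12  [Z2]
∂1: piv[aj,am,aq,as,av,ax] rk=6  ker:jm,jq,js,jv,jx,mq,ms,mx,qs,qv,qx,sv,vx
∂2: piv[ajm,ajv,ajx,ams,aqs,jms,jqs,jqx,jsv,jvx,mqs,mqx] rk=12
b_1=(19−6)−12=1

b_1=1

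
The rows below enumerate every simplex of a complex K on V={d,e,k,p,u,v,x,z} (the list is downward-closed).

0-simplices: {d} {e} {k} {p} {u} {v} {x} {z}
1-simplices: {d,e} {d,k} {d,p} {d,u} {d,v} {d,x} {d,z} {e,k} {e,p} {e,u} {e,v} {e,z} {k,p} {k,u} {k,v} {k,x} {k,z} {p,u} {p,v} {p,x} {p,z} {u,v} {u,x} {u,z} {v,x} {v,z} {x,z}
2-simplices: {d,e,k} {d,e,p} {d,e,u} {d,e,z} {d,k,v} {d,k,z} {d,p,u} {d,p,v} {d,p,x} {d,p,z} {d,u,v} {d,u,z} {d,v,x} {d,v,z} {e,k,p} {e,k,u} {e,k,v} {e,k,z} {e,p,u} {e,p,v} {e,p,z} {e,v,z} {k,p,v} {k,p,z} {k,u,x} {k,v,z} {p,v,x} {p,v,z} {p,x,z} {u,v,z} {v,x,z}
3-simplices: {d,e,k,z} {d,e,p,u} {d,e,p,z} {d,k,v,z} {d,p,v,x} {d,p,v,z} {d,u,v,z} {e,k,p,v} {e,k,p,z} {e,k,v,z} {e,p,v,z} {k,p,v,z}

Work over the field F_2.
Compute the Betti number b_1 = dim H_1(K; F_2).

b_1=1

n_0=8 n_1=27 n_2=31 n_3=12  [Z2]
∂1: piv[de,dk,dp,du,dv,dx,dz] rk=7  ker:ek,ep,eu,ev,ez,kp,ku,kv,kx,kz,pu,pv,px,pz,uv,ux,uz,vx,vz,xz
∂2: piv[dek,dep,deu,dez,dkv,dkz,dpu,dpv,dpx,dpz,duv,duz,dvx,dvz,ekp,eku,ekv,kux,pxz] rk=19  ker:ekz,epu,epv,epz,evz,kpv,kpz,kvz,pvx,pvz,uvz,vxz
∂3: piv[dekz,depu,depz,dkvz,dpvx,dpvz,duvz,ekpv,ekpz,ekvz,epvz] rk=11  ker:kpvz
b_1=(27−7)−19=1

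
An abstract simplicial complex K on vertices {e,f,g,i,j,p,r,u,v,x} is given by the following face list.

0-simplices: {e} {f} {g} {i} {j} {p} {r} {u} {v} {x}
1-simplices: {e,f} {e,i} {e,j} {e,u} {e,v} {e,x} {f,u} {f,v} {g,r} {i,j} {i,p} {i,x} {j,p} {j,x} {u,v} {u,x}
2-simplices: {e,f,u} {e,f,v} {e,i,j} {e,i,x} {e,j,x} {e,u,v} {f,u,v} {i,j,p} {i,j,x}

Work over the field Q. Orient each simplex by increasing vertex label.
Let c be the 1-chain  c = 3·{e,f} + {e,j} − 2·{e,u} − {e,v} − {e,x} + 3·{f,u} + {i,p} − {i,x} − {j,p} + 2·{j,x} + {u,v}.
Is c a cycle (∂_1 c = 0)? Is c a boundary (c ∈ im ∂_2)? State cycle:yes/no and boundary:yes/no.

cycle:yes boundary:yes

n_0=10 n_1=16 n_2=9  [Q]
∂1: piv[ef,ei,ej,eu,ev,ex,gr,ip] rk=8  ker:fu,fv,ij,ix,jp,jx,uv,ux
∂2: piv[efu,efv,eij,eix,ejx,euv,ijp] rk=7  ker:fuv,ijx
∂1c = 0
c vs im∂2: reduces to 0 ⇒ boundary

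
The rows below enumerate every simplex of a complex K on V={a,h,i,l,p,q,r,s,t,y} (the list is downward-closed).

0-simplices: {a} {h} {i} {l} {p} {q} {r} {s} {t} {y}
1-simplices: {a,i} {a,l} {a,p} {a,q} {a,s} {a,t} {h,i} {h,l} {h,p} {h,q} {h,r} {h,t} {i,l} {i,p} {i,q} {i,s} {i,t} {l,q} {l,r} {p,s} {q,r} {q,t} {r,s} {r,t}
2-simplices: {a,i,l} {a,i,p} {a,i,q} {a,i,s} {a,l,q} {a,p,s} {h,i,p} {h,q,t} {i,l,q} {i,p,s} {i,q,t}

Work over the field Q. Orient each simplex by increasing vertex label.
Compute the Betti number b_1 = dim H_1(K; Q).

n_0=10 n_1=24 n_2=11  [Q]
∂1: piv[ai,al,ap,aq,as,at,hi,hr] rk=8  ker:hl,hp,hq,ht,il,ip,iq,is,it,lq,lr,ps,qr,qt,rs,rt
∂2: piv[ail,aip,aiq,ais,alq,aps,hip,hqt,iqt] rk=9  ker:ilq,ips
b_1=(24−8)−9=7

b_1=7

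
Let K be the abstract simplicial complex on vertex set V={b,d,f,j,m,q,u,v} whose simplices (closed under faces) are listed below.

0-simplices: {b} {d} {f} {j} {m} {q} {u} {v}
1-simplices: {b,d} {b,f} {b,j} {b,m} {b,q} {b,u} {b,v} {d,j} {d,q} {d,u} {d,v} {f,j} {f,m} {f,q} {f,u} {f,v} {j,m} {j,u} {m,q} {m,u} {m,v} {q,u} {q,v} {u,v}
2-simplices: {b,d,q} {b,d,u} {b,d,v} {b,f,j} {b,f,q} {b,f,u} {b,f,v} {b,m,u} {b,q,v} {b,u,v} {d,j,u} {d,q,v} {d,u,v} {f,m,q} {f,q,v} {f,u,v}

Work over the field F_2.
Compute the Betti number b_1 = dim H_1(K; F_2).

b_1=5

n_0=8 n_1=24 n_2=16  [Z2]
∂1: piv[bd,bf,bj,bm,bq,bu,bv] rk=7  ker:dj,dq,du,dv,fj,fm,fq,fu,fv,jm,ju,mq,mu,mv,qu,qv,uv
∂2: piv[bdq,bdu,bdv,bfj,bfq,bfu,bfv,bmu,bqv,buv,dju,fmq] rk=12  ker:dqv,duv,fqv,fuv
b_1=(24−7)−12=5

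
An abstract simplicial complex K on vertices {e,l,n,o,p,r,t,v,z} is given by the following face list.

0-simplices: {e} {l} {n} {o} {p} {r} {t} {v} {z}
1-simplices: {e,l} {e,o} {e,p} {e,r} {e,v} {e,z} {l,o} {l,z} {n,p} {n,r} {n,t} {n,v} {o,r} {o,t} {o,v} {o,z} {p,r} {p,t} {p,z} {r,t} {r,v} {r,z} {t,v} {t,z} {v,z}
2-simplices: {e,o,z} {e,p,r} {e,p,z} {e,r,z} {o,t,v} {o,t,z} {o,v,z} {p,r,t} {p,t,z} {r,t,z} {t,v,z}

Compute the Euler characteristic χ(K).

χ(K)=-5

n_0=9 n_1=25 n_2=11
χ=+9−25+11=-5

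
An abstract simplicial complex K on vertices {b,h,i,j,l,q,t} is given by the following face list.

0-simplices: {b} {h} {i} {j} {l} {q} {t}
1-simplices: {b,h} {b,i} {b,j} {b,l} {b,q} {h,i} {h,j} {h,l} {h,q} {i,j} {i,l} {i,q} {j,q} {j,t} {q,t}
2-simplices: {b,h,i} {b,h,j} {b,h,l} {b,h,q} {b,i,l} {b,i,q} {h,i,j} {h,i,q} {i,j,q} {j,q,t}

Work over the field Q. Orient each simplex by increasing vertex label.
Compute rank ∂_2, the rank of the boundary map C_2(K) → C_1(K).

rank∂_2=9

n_0=7 n_1=15 n_2=10  [Q]
∂1: piv[bh,bi,bj,bl,bq,jt] rk=6  ker:hi,hj,hl,hq,ij,il,iq,jq,qt
∂2: piv[bhi,bhj,bhl,bhq,bil,biq,hij,ijq,jqt] rk=9  ker:hiq
rk∂_2=9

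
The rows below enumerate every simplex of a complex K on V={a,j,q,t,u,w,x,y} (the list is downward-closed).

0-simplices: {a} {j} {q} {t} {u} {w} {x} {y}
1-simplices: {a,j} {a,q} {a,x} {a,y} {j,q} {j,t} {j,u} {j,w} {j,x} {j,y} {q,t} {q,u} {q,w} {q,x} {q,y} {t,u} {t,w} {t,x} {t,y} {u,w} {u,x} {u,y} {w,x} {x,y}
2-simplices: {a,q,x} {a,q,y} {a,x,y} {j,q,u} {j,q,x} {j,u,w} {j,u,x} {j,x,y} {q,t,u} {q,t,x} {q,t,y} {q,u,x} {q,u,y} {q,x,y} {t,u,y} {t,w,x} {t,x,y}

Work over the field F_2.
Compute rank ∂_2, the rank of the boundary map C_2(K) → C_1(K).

n_0=8 n_1=24 n_2=17  [Z2]
∂1: piv[aj,aq,ax,ay,jt,ju,jw] rk=7  ker:jq,jx,jy,qt,qu,qw,qx,qy,tu,tw,tx,ty,uw,ux,uy,wx,xy
∂2: piv[aqx,aqy,axy,jqu,jqx,juw,jux,jxy,qtu,qtx,qty,quy,twx] rk=13  ker:qux,qxy,tuy,txy
rk∂_2=13

rank∂_2=13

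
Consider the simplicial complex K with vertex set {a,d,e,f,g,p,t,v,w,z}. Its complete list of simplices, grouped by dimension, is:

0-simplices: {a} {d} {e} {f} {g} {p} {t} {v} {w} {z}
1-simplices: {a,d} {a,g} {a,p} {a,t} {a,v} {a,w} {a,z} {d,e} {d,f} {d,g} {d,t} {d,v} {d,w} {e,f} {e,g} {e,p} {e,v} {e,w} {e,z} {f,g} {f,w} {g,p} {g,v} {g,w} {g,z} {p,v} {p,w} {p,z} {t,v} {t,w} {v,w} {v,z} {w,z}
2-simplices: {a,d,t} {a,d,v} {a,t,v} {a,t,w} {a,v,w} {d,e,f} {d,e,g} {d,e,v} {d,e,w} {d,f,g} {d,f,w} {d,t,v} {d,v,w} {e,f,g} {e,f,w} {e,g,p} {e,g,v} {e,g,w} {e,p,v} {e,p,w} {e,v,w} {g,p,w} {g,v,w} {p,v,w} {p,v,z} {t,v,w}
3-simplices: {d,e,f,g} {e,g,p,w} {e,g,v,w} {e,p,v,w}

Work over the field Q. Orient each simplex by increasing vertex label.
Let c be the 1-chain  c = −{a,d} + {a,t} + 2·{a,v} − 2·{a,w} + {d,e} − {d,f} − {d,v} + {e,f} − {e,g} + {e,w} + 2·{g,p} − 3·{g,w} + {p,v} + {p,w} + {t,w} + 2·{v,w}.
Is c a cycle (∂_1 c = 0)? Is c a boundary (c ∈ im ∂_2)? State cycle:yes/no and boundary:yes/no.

n_0=10 n_1=33 n_2=26 n_3=4  [Q]
∂1: piv[ad,ag,ap,at,av,aw,az,de,df] rk=9  ker:dg,dt,dv,dw,ef,eg,ep,ev,ew,ez,fg,fw,gp,gv,gw,gz,pv,pw,pz,tv,tw,vw,vz,wz
∂2: piv[adt,adv,atv,atw,avw,def,deg,dev,dew,dfg,dfw,dvw,egp,egv,egw,epv,epw,pvz] rk=18  ker:dtv,efg,efw,evw,gpw,gvw,pvw,tvw
∂3: piv[defg,egpw,egvw,epvw] rk=4
∂1c = 0
c vs im∂2: reduces to 0 ⇒ boundary

cycle:yes boundary:yes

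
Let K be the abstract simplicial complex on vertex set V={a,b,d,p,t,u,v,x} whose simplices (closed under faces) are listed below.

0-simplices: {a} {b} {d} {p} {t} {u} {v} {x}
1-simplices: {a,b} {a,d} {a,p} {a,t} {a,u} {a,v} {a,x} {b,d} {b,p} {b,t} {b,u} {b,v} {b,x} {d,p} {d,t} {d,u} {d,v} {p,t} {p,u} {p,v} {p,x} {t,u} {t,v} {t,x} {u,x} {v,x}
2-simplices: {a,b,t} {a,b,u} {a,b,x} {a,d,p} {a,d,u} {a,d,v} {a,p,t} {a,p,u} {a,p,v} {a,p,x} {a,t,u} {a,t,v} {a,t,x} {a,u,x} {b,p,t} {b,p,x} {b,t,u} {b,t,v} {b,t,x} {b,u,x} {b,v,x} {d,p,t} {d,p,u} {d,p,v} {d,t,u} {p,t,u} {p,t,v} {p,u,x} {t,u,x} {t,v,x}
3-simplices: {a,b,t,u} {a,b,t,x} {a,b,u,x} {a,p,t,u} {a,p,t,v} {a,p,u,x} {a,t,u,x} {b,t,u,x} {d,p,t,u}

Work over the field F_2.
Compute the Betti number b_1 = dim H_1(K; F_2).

b_1=1

n_0=8 n_1=26 n_2=30 n_3=9  [Z2]
∂1: piv[ab,ad,ap,at,au,av,ax] rk=7  ker:bd,bp,bt,bu,bv,bx,dp,dt,du,dv,pt,pu,pv,px,tu,tv,tx,ux,vx
∂2: piv[abt,abu,abx,adp,adu,adv,apt,apu,apv,apx,atu,atv,atx,aux,bpt,btv,bvx,dpt] rk=18  ker:bpx,btu,btx,bux,dpu,dpv,dtu,ptu,ptv,pux,tux,tvx
∂3: piv[abtu,abtx,abux,aptu,aptv,apux,atux,dptu] rk=8  ker:btux
b_1=(26−7)−18=1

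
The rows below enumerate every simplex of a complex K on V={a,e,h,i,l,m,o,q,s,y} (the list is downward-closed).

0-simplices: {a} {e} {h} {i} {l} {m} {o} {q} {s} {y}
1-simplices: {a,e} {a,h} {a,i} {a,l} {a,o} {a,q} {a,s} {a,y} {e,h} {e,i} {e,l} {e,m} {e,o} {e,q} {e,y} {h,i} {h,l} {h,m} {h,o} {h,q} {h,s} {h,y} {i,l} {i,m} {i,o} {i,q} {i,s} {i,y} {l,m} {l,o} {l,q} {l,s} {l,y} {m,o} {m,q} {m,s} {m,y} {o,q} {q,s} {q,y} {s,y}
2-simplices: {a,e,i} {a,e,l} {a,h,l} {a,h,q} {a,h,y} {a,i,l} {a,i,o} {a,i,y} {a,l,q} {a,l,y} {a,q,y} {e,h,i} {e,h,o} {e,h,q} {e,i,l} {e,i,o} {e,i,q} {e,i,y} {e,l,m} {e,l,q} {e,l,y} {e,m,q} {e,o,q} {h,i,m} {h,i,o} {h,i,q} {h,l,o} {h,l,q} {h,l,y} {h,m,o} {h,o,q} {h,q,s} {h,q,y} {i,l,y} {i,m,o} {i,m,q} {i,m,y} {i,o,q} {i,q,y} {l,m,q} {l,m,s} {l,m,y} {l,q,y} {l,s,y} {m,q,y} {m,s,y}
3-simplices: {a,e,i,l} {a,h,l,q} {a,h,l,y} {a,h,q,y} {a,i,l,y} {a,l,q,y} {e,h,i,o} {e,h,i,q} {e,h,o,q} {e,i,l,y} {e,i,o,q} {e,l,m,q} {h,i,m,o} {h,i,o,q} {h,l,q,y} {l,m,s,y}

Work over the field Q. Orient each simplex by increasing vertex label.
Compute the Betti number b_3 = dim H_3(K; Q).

b_3=2

n_0=10 n_1=41 n_2=46 n_3=16  [Q]
∂1: piv[ae,ah,ai,al,ao,aq,as,ay,em] rk=9  ker:eh,ei,el,eo,eq,ey,hi,hl,hm,ho,hq,hs,hy,il,im,io,iq,is,iy,lm,lo,lq,ls,ly,mo,mq,ms,my,oq,qs,qy,sy
∂2: piv[aei,ael,ahl,ahq,ahy,ail,aio,aiy,alq,aly,aqy,ehi,eho,ehq,eio,eiq,eiy,elm,elq,emq,eoq,him,hlo,hmo,hqs,imq,imy,lms,lsy] rk=29  ker:eil,ely,hio,hiq,hlq,hly,hoq,hqy,ily,imo,ioq,iqy,lmq,lmy,lqy,mqy,msy
∂3: piv[aeil,ahlq,ahly,ahqy,aily,alqy,ehio,ehiq,ehoq,eily,eioq,elmq,himo,lmsy] rk=14  ker:hioq,hlqy
b_3=(16−14)−0=2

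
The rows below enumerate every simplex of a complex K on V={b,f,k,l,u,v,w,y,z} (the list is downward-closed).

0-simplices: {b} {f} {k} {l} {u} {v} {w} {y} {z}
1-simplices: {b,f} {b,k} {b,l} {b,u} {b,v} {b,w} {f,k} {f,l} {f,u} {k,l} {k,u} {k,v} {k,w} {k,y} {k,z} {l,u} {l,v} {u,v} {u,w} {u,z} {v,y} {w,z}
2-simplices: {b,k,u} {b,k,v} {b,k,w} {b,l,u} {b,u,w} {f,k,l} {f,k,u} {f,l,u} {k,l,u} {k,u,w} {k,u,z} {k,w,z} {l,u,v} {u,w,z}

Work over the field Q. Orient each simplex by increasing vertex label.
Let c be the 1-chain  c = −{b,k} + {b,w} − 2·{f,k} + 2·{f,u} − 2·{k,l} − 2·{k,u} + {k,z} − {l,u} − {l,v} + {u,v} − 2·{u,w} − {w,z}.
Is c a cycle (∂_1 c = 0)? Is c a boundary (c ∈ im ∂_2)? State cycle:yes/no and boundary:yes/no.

cycle:yes boundary:yes

n_0=9 n_1=22 n_2=14  [Q]
∂1: piv[bf,bk,bl,bu,bv,bw,ky,kz] rk=8  ker:fk,fl,fu,kl,ku,kv,kw,lu,lv,uv,uw,uz,vy,wz
∂2: piv[bku,bkv,bkw,blu,buw,fkl,fku,flu,kuz,kwz,luv] rk=11  ker:klu,kuw,uwz
∂1c = 0
c vs im∂2: reduces to 0 ⇒ boundary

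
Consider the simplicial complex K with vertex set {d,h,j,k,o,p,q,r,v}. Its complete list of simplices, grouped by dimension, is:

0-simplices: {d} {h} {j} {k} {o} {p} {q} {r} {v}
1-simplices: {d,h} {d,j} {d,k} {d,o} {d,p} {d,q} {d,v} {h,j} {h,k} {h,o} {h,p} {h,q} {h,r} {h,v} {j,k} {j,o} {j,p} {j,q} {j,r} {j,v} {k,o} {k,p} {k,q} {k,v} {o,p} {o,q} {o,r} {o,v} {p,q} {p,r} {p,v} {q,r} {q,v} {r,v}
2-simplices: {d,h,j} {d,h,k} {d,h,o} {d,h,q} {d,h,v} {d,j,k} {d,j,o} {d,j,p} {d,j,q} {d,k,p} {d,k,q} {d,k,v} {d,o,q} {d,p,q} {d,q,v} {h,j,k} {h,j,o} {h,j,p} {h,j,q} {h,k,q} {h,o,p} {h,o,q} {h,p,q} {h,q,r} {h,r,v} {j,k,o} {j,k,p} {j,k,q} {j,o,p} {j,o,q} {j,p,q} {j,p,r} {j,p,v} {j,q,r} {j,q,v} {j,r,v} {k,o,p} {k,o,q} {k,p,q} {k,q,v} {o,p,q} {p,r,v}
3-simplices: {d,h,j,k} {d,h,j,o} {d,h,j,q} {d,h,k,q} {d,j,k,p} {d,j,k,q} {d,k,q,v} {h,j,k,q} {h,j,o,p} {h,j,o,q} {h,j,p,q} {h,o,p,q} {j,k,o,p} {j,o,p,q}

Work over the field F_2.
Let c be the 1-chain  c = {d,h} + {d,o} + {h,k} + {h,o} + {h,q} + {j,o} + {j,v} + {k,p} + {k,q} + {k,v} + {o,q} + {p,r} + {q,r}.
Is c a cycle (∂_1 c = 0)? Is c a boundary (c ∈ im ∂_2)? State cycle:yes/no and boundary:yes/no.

cycle:yes boundary:yes

n_0=9 n_1=34 n_2=42 n_3=14  [Z2]
∂1: piv[dh,dj,dk,do,dp,dq,dv,hr] rk=8  ker:hj,hk,ho,hp,hq,hv,jk,jo,jp,jq,jr,jv,ko,kp,kq,kv,op,oq,or,ov,pq,pr,pv,qr,qv,rv
∂2: piv[dhj,dhk,dho,dhq,dhv,djk,djo,djp,djq,dkp,dkq,dkv,doq,dpq,dqv,hjp,hop,hqr,hrv,jko,jpr,jpv,jqr,jqv] rk=24  ker:hjk,hjo,hjq,hkq,hoq,hpq,jkp,jkq,jop,joq,jpq,jrv,kop,koq,kpq,kqv,opq,prv
∂3: piv[dhjk,dhjo,dhjq,dhkq,djkp,djkq,dkqv,hjop,hjoq,hjpq,hopq,jkop] rk=12  ker:hjkq,jopq
∂1c = 0
c vs im∂2: reduces to 0 ⇒ boundary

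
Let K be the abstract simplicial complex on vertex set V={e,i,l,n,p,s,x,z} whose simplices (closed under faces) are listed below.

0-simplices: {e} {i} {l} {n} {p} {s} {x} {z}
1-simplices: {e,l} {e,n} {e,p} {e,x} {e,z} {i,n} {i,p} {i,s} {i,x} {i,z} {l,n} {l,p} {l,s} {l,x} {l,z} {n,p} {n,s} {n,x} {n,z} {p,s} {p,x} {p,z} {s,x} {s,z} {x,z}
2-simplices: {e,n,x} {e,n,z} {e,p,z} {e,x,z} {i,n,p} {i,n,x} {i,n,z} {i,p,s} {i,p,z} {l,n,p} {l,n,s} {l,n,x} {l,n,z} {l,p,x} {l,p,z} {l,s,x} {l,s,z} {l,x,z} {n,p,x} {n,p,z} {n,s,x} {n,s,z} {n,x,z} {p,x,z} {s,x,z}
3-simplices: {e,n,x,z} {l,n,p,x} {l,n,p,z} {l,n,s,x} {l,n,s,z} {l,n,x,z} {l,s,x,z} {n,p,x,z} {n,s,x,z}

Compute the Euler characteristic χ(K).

χ(K)=-1

n_0=8 n_1=25 n_2=25 n_3=9
χ=+8−25+25−9=-1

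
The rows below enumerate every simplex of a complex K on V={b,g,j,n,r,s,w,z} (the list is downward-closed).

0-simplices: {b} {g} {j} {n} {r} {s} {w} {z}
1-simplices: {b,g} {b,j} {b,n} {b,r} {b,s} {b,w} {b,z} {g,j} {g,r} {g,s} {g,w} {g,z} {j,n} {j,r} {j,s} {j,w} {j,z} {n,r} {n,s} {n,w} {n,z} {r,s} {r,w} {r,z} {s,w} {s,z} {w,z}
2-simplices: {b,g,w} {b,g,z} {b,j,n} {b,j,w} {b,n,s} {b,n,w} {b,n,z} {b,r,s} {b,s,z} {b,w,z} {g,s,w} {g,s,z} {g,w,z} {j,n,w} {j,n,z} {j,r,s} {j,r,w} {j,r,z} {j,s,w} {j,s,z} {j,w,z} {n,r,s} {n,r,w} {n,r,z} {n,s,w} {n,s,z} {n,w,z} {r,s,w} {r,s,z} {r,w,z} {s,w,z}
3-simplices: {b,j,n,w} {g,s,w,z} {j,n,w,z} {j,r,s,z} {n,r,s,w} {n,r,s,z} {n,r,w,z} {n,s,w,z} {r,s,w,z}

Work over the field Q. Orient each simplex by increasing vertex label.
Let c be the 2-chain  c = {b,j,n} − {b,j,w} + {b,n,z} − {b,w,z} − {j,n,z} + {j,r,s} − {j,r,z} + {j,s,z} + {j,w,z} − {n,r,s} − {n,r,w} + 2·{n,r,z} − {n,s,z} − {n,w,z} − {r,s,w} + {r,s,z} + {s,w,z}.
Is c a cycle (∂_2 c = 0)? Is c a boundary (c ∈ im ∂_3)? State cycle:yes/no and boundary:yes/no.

n_0=8 n_1=27 n_2=31 n_3=9  [Q]
∂1: piv[bg,bj,bn,br,bs,bw,bz] rk=7  ker:gj,gr,gs,gw,gz,jn,jr,js,jw,jz,nr,ns,nw,nz,rs,rw,rz,sw,sz,wz
∂2: piv[bgw,bgz,bjn,bjw,bns,bnw,bnz,brs,bsz,bwz,gsw,gsz,jnz,jrs,jrw,jrz,jsw,nrs] rk=18  ker:gwz,jnw,jsz,jwz,nrw,nrz,nsw,nsz,nwz,rsw,rsz,rwz,swz
∂3: piv[bjnw,gswz,jnwz,jrsz,nrsw,nrsz,nrwz,nswz] rk=8  ker:rswz
∂2c = 0
c vs im∂3: residual ≠ 0 ⇒ not boundary

cycle:yes boundary:no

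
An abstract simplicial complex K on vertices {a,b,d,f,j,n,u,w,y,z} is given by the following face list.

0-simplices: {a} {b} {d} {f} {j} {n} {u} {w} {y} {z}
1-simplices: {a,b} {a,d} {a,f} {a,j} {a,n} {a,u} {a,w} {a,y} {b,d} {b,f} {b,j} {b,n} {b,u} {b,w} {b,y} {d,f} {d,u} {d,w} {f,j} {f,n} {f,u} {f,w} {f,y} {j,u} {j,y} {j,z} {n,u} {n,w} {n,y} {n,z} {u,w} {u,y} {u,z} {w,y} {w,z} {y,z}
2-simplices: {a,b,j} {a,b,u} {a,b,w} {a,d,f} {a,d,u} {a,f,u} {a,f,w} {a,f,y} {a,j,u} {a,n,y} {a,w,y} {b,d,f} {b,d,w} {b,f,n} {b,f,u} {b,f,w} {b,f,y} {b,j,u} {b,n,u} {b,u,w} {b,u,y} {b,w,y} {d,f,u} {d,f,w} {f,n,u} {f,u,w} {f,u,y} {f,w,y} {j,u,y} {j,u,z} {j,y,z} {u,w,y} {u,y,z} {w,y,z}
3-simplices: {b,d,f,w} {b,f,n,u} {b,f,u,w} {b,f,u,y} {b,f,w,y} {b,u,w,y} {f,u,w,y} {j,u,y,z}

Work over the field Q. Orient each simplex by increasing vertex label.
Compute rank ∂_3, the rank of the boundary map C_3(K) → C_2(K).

n_0=10 n_1=36 n_2=34 n_3=8  [Q]
∂1: piv[ab,ad,af,aj,an,au,aw,ay,jz] rk=9  ker:bd,bf,bj,bn,bu,bw,by,df,du,dw,fj,fn,fu,fw,fy,ju,jy,nu,nw,ny,nz,uw,uy,uz,wy,wz,yz
∂2: piv[abj,abu,abw,adf,adu,afu,afw,afy,aju,any,awy,bdf,bdw,bfn,bfu,bfy,bnu,buw,buy,juy,juz,jyz,wyz] rk=23  ker:bfw,bju,bwy,dfu,dfw,fnu,fuw,fuy,fwy,uwy,uyz
∂3: piv[bdfw,bfnu,bfuw,bfuy,bfwy,buwy,juyz] rk=7  ker:fuwy
rk∂_3=7

rank∂_3=7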